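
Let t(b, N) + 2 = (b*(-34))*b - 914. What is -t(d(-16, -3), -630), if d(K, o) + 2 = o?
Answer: 1766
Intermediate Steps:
d(K, o) = -2 + o
t(b, N) = -916 - 34*b² (t(b, N) = -2 + ((b*(-34))*b - 914) = -2 + ((-34*b)*b - 914) = -2 + (-34*b² - 914) = -2 + (-914 - 34*b²) = -916 - 34*b²)
-t(d(-16, -3), -630) = -(-916 - 34*(-2 - 3)²) = -(-916 - 34*(-5)²) = -(-916 - 34*25) = -(-916 - 850) = -1*(-1766) = 1766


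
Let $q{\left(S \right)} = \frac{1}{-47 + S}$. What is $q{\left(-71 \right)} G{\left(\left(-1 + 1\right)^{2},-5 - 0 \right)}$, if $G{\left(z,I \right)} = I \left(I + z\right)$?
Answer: $- \frac{25}{118} \approx -0.21186$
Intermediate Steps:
$q{\left(-71 \right)} G{\left(\left(-1 + 1\right)^{2},-5 - 0 \right)} = \frac{\left(-5 - 0\right) \left(\left(-5 - 0\right) + \left(-1 + 1\right)^{2}\right)}{-47 - 71} = \frac{\left(-5 + 0\right) \left(\left(-5 + 0\right) + 0^{2}\right)}{-118} = - \frac{\left(-5\right) \left(-5 + 0\right)}{118} = - \frac{\left(-5\right) \left(-5\right)}{118} = \left(- \frac{1}{118}\right) 25 = - \frac{25}{118}$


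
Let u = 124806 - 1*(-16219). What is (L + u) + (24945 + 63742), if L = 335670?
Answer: 565382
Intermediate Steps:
u = 141025 (u = 124806 + 16219 = 141025)
(L + u) + (24945 + 63742) = (335670 + 141025) + (24945 + 63742) = 476695 + 88687 = 565382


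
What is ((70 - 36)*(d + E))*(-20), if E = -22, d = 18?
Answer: 2720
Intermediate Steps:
((70 - 36)*(d + E))*(-20) = ((70 - 36)*(18 - 22))*(-20) = (34*(-4))*(-20) = -136*(-20) = 2720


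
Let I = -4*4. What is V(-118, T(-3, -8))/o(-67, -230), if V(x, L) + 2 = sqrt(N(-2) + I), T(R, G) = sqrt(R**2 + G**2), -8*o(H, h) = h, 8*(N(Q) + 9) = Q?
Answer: -8/115 + 2*I*sqrt(101)/115 ≈ -0.069565 + 0.17478*I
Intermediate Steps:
N(Q) = -9 + Q/8
o(H, h) = -h/8
I = -16
T(R, G) = sqrt(G**2 + R**2)
V(x, L) = -2 + I*sqrt(101)/2 (V(x, L) = -2 + sqrt((-9 + (1/8)*(-2)) - 16) = -2 + sqrt((-9 - 1/4) - 16) = -2 + sqrt(-37/4 - 16) = -2 + sqrt(-101/4) = -2 + I*sqrt(101)/2)
V(-118, T(-3, -8))/o(-67, -230) = (-2 + I*sqrt(101)/2)/((-1/8*(-230))) = (-2 + I*sqrt(101)/2)/(115/4) = (-2 + I*sqrt(101)/2)*(4/115) = -8/115 + 2*I*sqrt(101)/115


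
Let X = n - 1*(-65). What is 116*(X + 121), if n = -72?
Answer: 13224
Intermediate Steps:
X = -7 (X = -72 - 1*(-65) = -72 + 65 = -7)
116*(X + 121) = 116*(-7 + 121) = 116*114 = 13224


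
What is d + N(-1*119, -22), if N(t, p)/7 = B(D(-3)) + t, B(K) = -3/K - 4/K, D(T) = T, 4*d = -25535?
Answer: -86405/12 ≈ -7200.4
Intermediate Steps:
d = -25535/4 (d = (1/4)*(-25535) = -25535/4 ≈ -6383.8)
B(K) = -7/K
N(t, p) = 49/3 + 7*t (N(t, p) = 7*(-7/(-3) + t) = 7*(-7*(-1/3) + t) = 7*(7/3 + t) = 49/3 + 7*t)
d + N(-1*119, -22) = -25535/4 + (49/3 + 7*(-1*119)) = -25535/4 + (49/3 + 7*(-119)) = -25535/4 + (49/3 - 833) = -25535/4 - 2450/3 = -86405/12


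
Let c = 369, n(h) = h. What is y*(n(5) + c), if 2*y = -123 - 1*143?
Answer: -49742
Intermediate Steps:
y = -133 (y = (-123 - 1*143)/2 = (-123 - 143)/2 = (½)*(-266) = -133)
y*(n(5) + c) = -133*(5 + 369) = -133*374 = -49742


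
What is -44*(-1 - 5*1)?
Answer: 264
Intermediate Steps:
-44*(-1 - 5*1) = -44*(-1 - 5) = -44*(-6) = 264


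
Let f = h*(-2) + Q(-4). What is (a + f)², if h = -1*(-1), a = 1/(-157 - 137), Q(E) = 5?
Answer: 776161/86436 ≈ 8.9796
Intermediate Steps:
a = -1/294 (a = 1/(-294) = -1/294 ≈ -0.0034014)
h = 1
f = 3 (f = 1*(-2) + 5 = -2 + 5 = 3)
(a + f)² = (-1/294 + 3)² = (881/294)² = 776161/86436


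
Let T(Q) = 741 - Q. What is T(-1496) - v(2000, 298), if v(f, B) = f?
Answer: 237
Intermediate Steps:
T(-1496) - v(2000, 298) = (741 - 1*(-1496)) - 1*2000 = (741 + 1496) - 2000 = 2237 - 2000 = 237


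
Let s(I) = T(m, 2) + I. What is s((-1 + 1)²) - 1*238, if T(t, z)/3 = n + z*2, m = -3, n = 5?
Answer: -211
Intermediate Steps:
T(t, z) = 15 + 6*z (T(t, z) = 3*(5 + z*2) = 3*(5 + 2*z) = 15 + 6*z)
s(I) = 27 + I (s(I) = (15 + 6*2) + I = (15 + 12) + I = 27 + I)
s((-1 + 1)²) - 1*238 = (27 + (-1 + 1)²) - 1*238 = (27 + 0²) - 238 = (27 + 0) - 238 = 27 - 238 = -211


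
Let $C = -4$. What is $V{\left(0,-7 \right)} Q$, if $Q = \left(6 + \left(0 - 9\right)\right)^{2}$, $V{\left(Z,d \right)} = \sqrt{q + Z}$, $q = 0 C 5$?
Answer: $0$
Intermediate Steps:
$q = 0$ ($q = 0 \left(-4\right) 5 = 0 \cdot 5 = 0$)
$V{\left(Z,d \right)} = \sqrt{Z}$ ($V{\left(Z,d \right)} = \sqrt{0 + Z} = \sqrt{Z}$)
$Q = 9$ ($Q = \left(6 - 9\right)^{2} = \left(-3\right)^{2} = 9$)
$V{\left(0,-7 \right)} Q = \sqrt{0} \cdot 9 = 0 \cdot 9 = 0$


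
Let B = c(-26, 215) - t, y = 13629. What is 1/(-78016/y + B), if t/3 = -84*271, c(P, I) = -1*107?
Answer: 13629/929215349 ≈ 1.4667e-5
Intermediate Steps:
c(P, I) = -107
t = -68292 (t = 3*(-84*271) = 3*(-22764) = -68292)
B = 68185 (B = -107 - 1*(-68292) = -107 + 68292 = 68185)
1/(-78016/y + B) = 1/(-78016/13629 + 68185) = 1/(929215349/13629) = 13629/929215349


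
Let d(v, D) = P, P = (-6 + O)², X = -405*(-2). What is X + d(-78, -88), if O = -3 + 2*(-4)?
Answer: 1099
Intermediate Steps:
X = 810
O = -11 (O = -3 - 8 = -11)
P = 289 (P = (-6 - 11)² = (-17)² = 289)
d(v, D) = 289
X + d(-78, -88) = 810 + 289 = 1099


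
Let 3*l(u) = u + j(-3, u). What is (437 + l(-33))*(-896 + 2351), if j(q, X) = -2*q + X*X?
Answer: 1150905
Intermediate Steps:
j(q, X) = X² - 2*q (j(q, X) = -2*q + X² = X² - 2*q)
l(u) = 2 + u/3 + u²/3 (l(u) = (u + (u² - 2*(-3)))/3 = (u + (u² + 6))/3 = (u + (6 + u²))/3 = (6 + u + u²)/3 = 2 + u/3 + u²/3)
(437 + l(-33))*(-896 + 2351) = (437 + (2 + (⅓)*(-33) + (⅓)*(-33)²))*(-896 + 2351) = (437 + (2 - 11 + (⅓)*1089))*1455 = (437 + (2 - 11 + 363))*1455 = (437 + 354)*1455 = 791*1455 = 1150905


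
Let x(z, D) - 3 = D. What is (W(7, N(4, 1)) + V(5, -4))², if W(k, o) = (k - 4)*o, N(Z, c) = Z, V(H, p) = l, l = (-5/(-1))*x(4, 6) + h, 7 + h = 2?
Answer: 2704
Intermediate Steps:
x(z, D) = 3 + D
h = -5 (h = -7 + 2 = -5)
l = 40 (l = (-5/(-1))*(3 + 6) - 5 = -5*(-1)*9 - 5 = 5*9 - 5 = 45 - 5 = 40)
V(H, p) = 40
W(k, o) = o*(-4 + k) (W(k, o) = (-4 + k)*o = o*(-4 + k))
(W(7, N(4, 1)) + V(5, -4))² = (4*(-4 + 7) + 40)² = (4*3 + 40)² = (12 + 40)² = 52² = 2704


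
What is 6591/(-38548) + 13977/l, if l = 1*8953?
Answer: 479776173/345120244 ≈ 1.3902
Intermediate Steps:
l = 8953
6591/(-38548) + 13977/l = 6591/(-38548) + 13977/8953 = 6591*(-1/38548) + 13977*(1/8953) = -6591/38548 + 13977/8953 = 479776173/345120244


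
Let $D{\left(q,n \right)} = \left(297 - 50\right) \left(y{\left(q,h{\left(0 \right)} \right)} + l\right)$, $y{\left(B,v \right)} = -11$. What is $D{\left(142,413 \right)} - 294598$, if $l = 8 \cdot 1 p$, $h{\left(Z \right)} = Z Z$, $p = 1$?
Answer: $-295339$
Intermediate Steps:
$h{\left(Z \right)} = Z^{2}$
$l = 8$ ($l = 8 \cdot 1 \cdot 1 = 8 \cdot 1 = 8$)
$D{\left(q,n \right)} = -741$ ($D{\left(q,n \right)} = \left(297 - 50\right) \left(-11 + 8\right) = 247 \left(-3\right) = -741$)
$D{\left(142,413 \right)} - 294598 = -741 - 294598 = -295339$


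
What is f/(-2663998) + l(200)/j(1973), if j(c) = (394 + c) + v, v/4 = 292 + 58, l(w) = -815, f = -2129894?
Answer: 2926076164/5017640233 ≈ 0.58316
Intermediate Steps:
v = 1400 (v = 4*(292 + 58) = 4*350 = 1400)
j(c) = 1794 + c (j(c) = (394 + c) + 1400 = 1794 + c)
f/(-2663998) + l(200)/j(1973) = -2129894/(-2663998) - 815/(1794 + 1973) = -2129894*(-1/2663998) - 815/3767 = 1064947/1331999 - 815*1/3767 = 1064947/1331999 - 815/3767 = 2926076164/5017640233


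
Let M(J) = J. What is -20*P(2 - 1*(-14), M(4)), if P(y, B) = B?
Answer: -80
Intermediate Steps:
-20*P(2 - 1*(-14), M(4)) = -20*4 = -80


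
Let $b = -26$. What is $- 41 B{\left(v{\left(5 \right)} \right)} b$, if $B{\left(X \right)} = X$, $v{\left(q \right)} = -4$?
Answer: $-4264$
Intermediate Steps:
$- 41 B{\left(v{\left(5 \right)} \right)} b = \left(-41\right) \left(-4\right) \left(-26\right) = 164 \left(-26\right) = -4264$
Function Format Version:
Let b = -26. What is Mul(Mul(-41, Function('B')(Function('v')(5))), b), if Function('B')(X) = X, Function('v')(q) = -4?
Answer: -4264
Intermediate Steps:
Mul(Mul(-41, Function('B')(Function('v')(5))), b) = Mul(Mul(-41, -4), -26) = Mul(164, -26) = -4264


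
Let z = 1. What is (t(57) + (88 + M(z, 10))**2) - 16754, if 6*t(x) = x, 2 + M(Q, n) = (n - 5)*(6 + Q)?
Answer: -4207/2 ≈ -2103.5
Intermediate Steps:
M(Q, n) = -2 + (-5 + n)*(6 + Q) (M(Q, n) = -2 + (n - 5)*(6 + Q) = -2 + (-5 + n)*(6 + Q))
t(x) = x/6
(t(57) + (88 + M(z, 10))**2) - 16754 = ((1/6)*57 + (88 + (-32 - 5*1 + 6*10 + 1*10))**2) - 16754 = (19/2 + (88 + (-32 - 5 + 60 + 10))**2) - 16754 = (19/2 + (88 + 33)**2) - 16754 = (19/2 + 121**2) - 16754 = (19/2 + 14641) - 16754 = 29301/2 - 16754 = -4207/2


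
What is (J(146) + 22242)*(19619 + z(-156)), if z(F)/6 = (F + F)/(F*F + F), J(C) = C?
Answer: 68080408004/155 ≈ 4.3923e+8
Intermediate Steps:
z(F) = 12*F/(F + F²) (z(F) = 6*((F + F)/(F*F + F)) = 6*((2*F)/(F² + F)) = 6*((2*F)/(F + F²)) = 6*(2*F/(F + F²)) = 12*F/(F + F²))
(J(146) + 22242)*(19619 + z(-156)) = (146 + 22242)*(19619 + 12/(1 - 156)) = 22388*(19619 + 12/(-155)) = 22388*(19619 + 12*(-1/155)) = 22388*(19619 - 12/155) = 22388*(3040933/155) = 68080408004/155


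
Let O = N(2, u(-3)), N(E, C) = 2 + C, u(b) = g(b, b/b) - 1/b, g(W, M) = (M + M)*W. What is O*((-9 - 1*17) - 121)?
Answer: 539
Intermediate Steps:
g(W, M) = 2*M*W (g(W, M) = (2*M)*W = 2*M*W)
u(b) = -1/b + 2*b (u(b) = 2*(b/b)*b - 1/b = 2*1*b - 1/b = 2*b - 1/b = -1/b + 2*b)
O = -11/3 (O = 2 + (-1/(-3) + 2*(-3)) = 2 + (-1*(-⅓) - 6) = 2 + (⅓ - 6) = 2 - 17/3 = -11/3 ≈ -3.6667)
O*((-9 - 1*17) - 121) = -11*((-9 - 1*17) - 121)/3 = -11*((-9 - 17) - 121)/3 = -11*(-26 - 121)/3 = -11/3*(-147) = 539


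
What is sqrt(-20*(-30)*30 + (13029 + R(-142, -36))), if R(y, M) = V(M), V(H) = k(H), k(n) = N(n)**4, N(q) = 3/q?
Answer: sqrt(643417345)/144 ≈ 176.15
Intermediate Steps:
k(n) = 81/n**4 (k(n) = (3/n)**4 = 81/n**4)
V(H) = 81/H**4
R(y, M) = 81/M**4
sqrt(-20*(-30)*30 + (13029 + R(-142, -36))) = sqrt(-20*(-30)*30 + (13029 + 81/(-36)**4)) = sqrt(600*30 + (13029 + 81*(1/1679616))) = sqrt(18000 + (13029 + 1/20736)) = sqrt(18000 + 270169345/20736) = sqrt(643417345/20736) = sqrt(643417345)/144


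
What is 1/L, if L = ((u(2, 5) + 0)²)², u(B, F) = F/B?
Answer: 16/625 ≈ 0.025600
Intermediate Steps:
L = 625/16 (L = ((5/2 + 0)²)² = ((5/2)²)² = (25/4)² = 625/16 ≈ 39.063)
1/L = 1/(625/16) = 16/625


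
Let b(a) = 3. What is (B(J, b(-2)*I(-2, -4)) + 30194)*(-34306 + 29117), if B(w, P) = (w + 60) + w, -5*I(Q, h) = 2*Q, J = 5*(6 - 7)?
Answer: -156936116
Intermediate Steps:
J = -5 (J = 5*(-1) = -5)
I(Q, h) = -2*Q/5
B(w, P) = 60 + 2*w (B(w, P) = (60 + w) + w = 60 + 2*w)
(B(J, b(-2)*I(-2, -4)) + 30194)*(-34306 + 29117) = ((60 + 2*(-5)) + 30194)*(-34306 + 29117) = ((60 - 10) + 30194)*(-5189) = (50 + 30194)*(-5189) = 30244*(-5189) = -156936116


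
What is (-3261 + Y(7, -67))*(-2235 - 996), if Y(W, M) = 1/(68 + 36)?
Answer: 1095771033/104 ≈ 1.0536e+7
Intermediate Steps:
Y(W, M) = 1/104
(-3261 + Y(7, -67))*(-2235 - 996) = (-3261 + 1/104)*(-2235 - 996) = -339143/104*(-3231) = 1095771033/104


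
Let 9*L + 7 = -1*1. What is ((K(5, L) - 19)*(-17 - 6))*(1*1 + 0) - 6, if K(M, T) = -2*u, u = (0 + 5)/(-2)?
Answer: 316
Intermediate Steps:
L = -8/9 (L = -7/9 + (-1*1)/9 = -7/9 + (⅑)*(-1) = -7/9 - ⅑ = -8/9 ≈ -0.88889)
u = -5/2 (u = 5*(-½) = -5/2 ≈ -2.5000)
K(M, T) = 5 (K(M, T) = -2*(-5/2) = 5)
((K(5, L) - 19)*(-17 - 6))*(1*1 + 0) - 6 = ((5 - 19)*(-17 - 6))*(1*1 + 0) - 6 = (-14*(-23))*(1 + 0) - 6 = 322*1 - 6 = 322 - 6 = 316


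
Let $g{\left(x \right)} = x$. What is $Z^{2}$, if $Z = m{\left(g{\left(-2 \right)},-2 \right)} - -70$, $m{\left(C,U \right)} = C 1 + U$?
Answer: $4356$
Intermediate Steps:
$m{\left(C,U \right)} = C + U$
$Z = 66$ ($Z = \left(-2 - 2\right) - -70 = -4 + 70 = 66$)
$Z^{2} = 66^{2} = 4356$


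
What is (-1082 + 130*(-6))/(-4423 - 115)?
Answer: 931/2269 ≈ 0.41031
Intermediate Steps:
(-1082 + 130*(-6))/(-4423 - 115) = (-1082 - 780)/(-4538) = -1862*(-1/4538) = 931/2269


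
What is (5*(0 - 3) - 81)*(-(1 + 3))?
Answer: 384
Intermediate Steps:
(5*(0 - 3) - 81)*(-(1 + 3)) = (5*(-3) - 81)*(-1*4) = (-15 - 81)*(-4) = -96*(-4) = 384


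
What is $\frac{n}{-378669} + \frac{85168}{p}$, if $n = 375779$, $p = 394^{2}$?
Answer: $- \frac{6520986863}{14695765221} \approx -0.44373$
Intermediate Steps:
$p = 155236$
$\frac{n}{-378669} + \frac{85168}{p} = \frac{375779}{-378669} + \frac{85168}{155236} = 375779 \left(- \frac{1}{378669}\right) + 85168 \cdot \frac{1}{155236} = - \frac{375779}{378669} + \frac{21292}{38809} = - \frac{6520986863}{14695765221}$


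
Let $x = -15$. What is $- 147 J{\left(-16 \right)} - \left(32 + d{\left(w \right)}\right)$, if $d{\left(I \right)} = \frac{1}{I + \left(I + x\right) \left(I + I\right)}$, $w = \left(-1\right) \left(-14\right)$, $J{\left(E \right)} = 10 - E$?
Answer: $- \frac{53955}{14} \approx -3853.9$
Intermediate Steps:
$w = 14$
$d{\left(I \right)} = \frac{1}{I + 2 I \left(-15 + I\right)}$ ($d{\left(I \right)} = \frac{1}{I + \left(I - 15\right) \left(I + I\right)} = \frac{1}{I + \left(-15 + I\right) 2 I} = \frac{1}{I + 2 I \left(-15 + I\right)}$)
$- 147 J{\left(-16 \right)} - \left(32 + d{\left(w \right)}\right) = - 147 \left(10 - -16\right) - \left(32 + \frac{1}{14 \left(-29 + 2 \cdot 14\right)}\right) = - 147 \left(10 + 16\right) - \left(32 + \frac{1}{14 \left(-29 + 28\right)}\right) = \left(-147\right) 26 - \left(32 + \frac{1}{14 \left(-1\right)}\right) = -3822 - \left(32 + \frac{1}{14} \left(-1\right)\right) = -3822 - \frac{447}{14} = - \frac{53955}{14}$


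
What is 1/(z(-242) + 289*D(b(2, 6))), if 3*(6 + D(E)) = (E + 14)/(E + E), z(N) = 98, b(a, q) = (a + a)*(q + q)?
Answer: -144/226625 ≈ -0.00063541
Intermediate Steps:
b(a, q) = 4*a*q (b(a, q) = (2*a)*(2*q) = 4*a*q)
D(E) = -6 + (14 + E)/(6*E) (D(E) = -6 + ((E + 14)/(E + E))/3 = -6 + ((14 + E)/((2*E)))/3 = -6 + ((14 + E)*(1/(2*E)))/3 = -6 + ((14 + E)/(2*E))/3 = -6 + (14 + E)/(6*E))
1/(z(-242) + 289*D(b(2, 6))) = 1/(98 + 289*(7*(2 - 20*2*6)/(6*((4*2*6))))) = 1/(98 + 289*((7/6)*(2 - 5*48)/48)) = 1/(98 + 289*((7/6)*(1/48)*(2 - 240))) = 1/(98 + 289*((7/6)*(1/48)*(-238))) = 1/(98 + 289*(-833/144)) = 1/(98 - 240737/144) = 1/(-226625/144) = -144/226625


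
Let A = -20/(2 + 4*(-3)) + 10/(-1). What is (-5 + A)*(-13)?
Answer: 169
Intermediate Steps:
A = -8 (A = -20/(2 - 12) + 10*(-1) = -20/(-10) - 10 = -20*(-⅒) - 10 = 2 - 10 = -8)
(-5 + A)*(-13) = (-5 - 8)*(-13) = -13*(-13) = 169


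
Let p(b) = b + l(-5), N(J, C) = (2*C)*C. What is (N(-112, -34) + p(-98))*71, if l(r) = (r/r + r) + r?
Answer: 156555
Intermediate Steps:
l(r) = 1 + 2*r (l(r) = (1 + r) + r = 1 + 2*r)
N(J, C) = 2*C²
p(b) = -9 + b (p(b) = b + (1 + 2*(-5)) = b + (1 - 10) = b - 9 = -9 + b)
(N(-112, -34) + p(-98))*71 = (2*(-34)² + (-9 - 98))*71 = (2*1156 - 107)*71 = (2312 - 107)*71 = 2205*71 = 156555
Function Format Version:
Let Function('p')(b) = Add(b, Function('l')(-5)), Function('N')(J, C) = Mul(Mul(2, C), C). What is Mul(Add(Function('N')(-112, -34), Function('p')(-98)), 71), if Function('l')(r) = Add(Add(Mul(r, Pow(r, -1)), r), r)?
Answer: 156555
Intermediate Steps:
Function('l')(r) = Add(1, Mul(2, r)) (Function('l')(r) = Add(Add(1, r), r) = Add(1, Mul(2, r)))
Function('N')(J, C) = Mul(2, Pow(C, 2))
Function('p')(b) = Add(-9, b) (Function('p')(b) = Add(b, Add(1, Mul(2, -5))) = Add(b, Add(1, -10)) = Add(b, -9) = Add(-9, b))
Mul(Add(Function('N')(-112, -34), Function('p')(-98)), 71) = Mul(Add(Mul(2, Pow(-34, 2)), Add(-9, -98)), 71) = Mul(Add(Mul(2, 1156), -107), 71) = Mul(Add(2312, -107), 71) = Mul(2205, 71) = 156555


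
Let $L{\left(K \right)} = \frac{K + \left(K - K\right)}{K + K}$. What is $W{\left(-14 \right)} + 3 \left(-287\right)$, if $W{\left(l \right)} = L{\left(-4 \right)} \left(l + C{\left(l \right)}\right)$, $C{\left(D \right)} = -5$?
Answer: $- \frac{1741}{2} \approx -870.5$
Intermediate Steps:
$L{\left(K \right)} = \frac{1}{2}$ ($L{\left(K \right)} = \frac{K + 0}{2 K} = K \frac{1}{2 K} = \frac{1}{2}$)
$W{\left(l \right)} = - \frac{5}{2} + \frac{l}{2}$ ($W{\left(l \right)} = \frac{l - 5}{2} = \frac{-5 + l}{2} = - \frac{5}{2} + \frac{l}{2}$)
$W{\left(-14 \right)} + 3 \left(-287\right) = \left(- \frac{5}{2} + \frac{1}{2} \left(-14\right)\right) + 3 \left(-287\right) = \left(- \frac{5}{2} - 7\right) - 861 = - \frac{19}{2} - 861 = - \frac{1741}{2}$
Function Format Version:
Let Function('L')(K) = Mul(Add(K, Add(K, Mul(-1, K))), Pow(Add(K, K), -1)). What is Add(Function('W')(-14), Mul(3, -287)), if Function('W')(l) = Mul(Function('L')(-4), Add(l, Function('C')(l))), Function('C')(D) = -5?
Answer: Rational(-1741, 2) ≈ -870.50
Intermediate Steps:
Function('L')(K) = Rational(1, 2) (Function('L')(K) = Mul(Add(K, 0), Pow(Mul(2, K), -1)) = Mul(K, Mul(Rational(1, 2), Pow(K, -1))) = Rational(1, 2))
Function('W')(l) = Add(Rational(-5, 2), Mul(Rational(1, 2), l)) (Function('W')(l) = Mul(Rational(1, 2), Add(l, -5)) = Mul(Rational(1, 2), Add(-5, l)) = Add(Rational(-5, 2), Mul(Rational(1, 2), l)))
Add(Function('W')(-14), Mul(3, -287)) = Add(Add(Rational(-5, 2), Mul(Rational(1, 2), -14)), Mul(3, -287)) = Add(Add(Rational(-5, 2), -7), -861) = Add(Rational(-19, 2), -861) = Rational(-1741, 2)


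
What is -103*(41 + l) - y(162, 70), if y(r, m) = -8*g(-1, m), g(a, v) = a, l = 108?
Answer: -15355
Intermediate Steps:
y(r, m) = 8 (y(r, m) = -8*(-1) = 8)
-103*(41 + l) - y(162, 70) = -103*(41 + 108) - 1*8 = -103*149 - 8 = -15347 - 8 = -15355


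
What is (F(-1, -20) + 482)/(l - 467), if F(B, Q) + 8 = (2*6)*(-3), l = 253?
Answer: -219/107 ≈ -2.0467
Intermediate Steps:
F(B, Q) = -44 (F(B, Q) = -8 + (2*6)*(-3) = -8 + 12*(-3) = -8 - 36 = -44)
(F(-1, -20) + 482)/(l - 467) = (-44 + 482)/(253 - 467) = 438/(-214) = 438*(-1/214) = -219/107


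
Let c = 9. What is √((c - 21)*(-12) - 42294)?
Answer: 5*I*√1686 ≈ 205.3*I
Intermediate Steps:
√((c - 21)*(-12) - 42294) = √((9 - 21)*(-12) - 42294) = √(-12*(-12) - 42294) = √(144 - 42294) = √(-42150) = 5*I*√1686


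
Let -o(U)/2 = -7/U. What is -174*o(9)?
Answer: -812/3 ≈ -270.67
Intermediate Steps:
o(U) = 14/U (o(U) = -(-14)/U = 14/U)
-174*o(9) = -2436/9 = -174*14/9 = -812/3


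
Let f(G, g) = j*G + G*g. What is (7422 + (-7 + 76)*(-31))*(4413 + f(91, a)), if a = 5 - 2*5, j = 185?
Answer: 109849419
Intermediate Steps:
a = -5 (a = 5 - 10 = -5)
f(G, g) = 185*G + G*g
(7422 + (-7 + 76)*(-31))*(4413 + f(91, a)) = (7422 + (-7 + 76)*(-31))*(4413 + 91*(185 - 5)) = (7422 + 69*(-31))*(4413 + 91*180) = (7422 - 2139)*(4413 + 16380) = 5283*20793 = 109849419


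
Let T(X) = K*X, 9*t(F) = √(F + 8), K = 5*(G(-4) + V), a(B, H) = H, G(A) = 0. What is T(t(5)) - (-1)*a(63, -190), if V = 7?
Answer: -190 + 35*√13/9 ≈ -175.98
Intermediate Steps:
K = 35 (K = 5*(0 + 7) = 5*7 = 35)
t(F) = √(8 + F)/9 (t(F) = √(F + 8)/9 = √(8 + F)/9)
T(X) = 35*X
T(t(5)) - (-1)*a(63, -190) = 35*(√(8 + 5)/9) - (-1)*(-190) = 35*(√13/9) - 1*190 = 35*√13/9 - 190 = -190 + 35*√13/9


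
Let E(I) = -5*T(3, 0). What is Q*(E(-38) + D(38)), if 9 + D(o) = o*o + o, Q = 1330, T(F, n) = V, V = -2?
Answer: 1972390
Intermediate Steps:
T(F, n) = -2
E(I) = 10 (E(I) = -5*(-2) = 10)
D(o) = -9 + o + o**2 (D(o) = -9 + (o*o + o) = -9 + (o**2 + o) = -9 + (o + o**2) = -9 + o + o**2)
Q*(E(-38) + D(38)) = 1330*(10 + (-9 + 38 + 38**2)) = 1330*(10 + (-9 + 38 + 1444)) = 1330*(10 + 1473) = 1330*1483 = 1972390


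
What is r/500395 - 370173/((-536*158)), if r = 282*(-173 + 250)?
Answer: 26724519081/6053921680 ≈ 4.4144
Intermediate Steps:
r = 21714 (r = 282*77 = 21714)
r/500395 - 370173/((-536*158)) = 21714/500395 - 370173/((-536*158)) = 21714*(1/500395) - 370173/(-84688) = 3102/71485 - 370173*(-1/84688) = 3102/71485 + 370173/84688 = 26724519081/6053921680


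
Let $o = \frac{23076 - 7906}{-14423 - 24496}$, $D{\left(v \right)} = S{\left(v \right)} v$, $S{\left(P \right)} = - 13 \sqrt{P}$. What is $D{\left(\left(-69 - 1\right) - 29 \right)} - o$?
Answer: $\frac{15170}{38919} + 3861 i \sqrt{11} \approx 0.38978 + 12805.0 i$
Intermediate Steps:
$D{\left(v \right)} = - 13 v^{\frac{3}{2}}$ ($D{\left(v \right)} = - 13 \sqrt{v} v = - 13 v^{\frac{3}{2}}$)
$o = - \frac{15170}{38919}$ ($o = \frac{15170}{-38919} = 15170 \left(- \frac{1}{38919}\right) = - \frac{15170}{38919} \approx -0.38978$)
$D{\left(\left(-69 - 1\right) - 29 \right)} - o = - 13 \left(\left(-69 - 1\right) - 29\right)^{\frac{3}{2}} - - \frac{15170}{38919} = - 13 \left(-70 - 29\right)^{\frac{3}{2}} + \frac{15170}{38919} = - 13 \left(-99\right)^{\frac{3}{2}} + \frac{15170}{38919} = - 13 \left(- 297 i \sqrt{11}\right) + \frac{15170}{38919} = 3861 i \sqrt{11} + \frac{15170}{38919} = \frac{15170}{38919} + 3861 i \sqrt{11}$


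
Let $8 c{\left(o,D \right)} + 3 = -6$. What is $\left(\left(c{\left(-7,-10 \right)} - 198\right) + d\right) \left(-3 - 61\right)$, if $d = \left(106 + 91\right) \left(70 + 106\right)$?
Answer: $-2206264$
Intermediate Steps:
$c{\left(o,D \right)} = - \frac{9}{8}$ ($c{\left(o,D \right)} = - \frac{3}{8} + \frac{1}{8} \left(-6\right) = - \frac{3}{8} - \frac{3}{4} = - \frac{9}{8}$)
$d = 34672$ ($d = 197 \cdot 176 = 34672$)
$\left(\left(c{\left(-7,-10 \right)} - 198\right) + d\right) \left(-3 - 61\right) = \left(\left(- \frac{9}{8} - 198\right) + 34672\right) \left(-3 - 61\right) = \left(- \frac{1593}{8} + 34672\right) \left(-3 - 61\right) = \frac{275783}{8} \left(-64\right) = -2206264$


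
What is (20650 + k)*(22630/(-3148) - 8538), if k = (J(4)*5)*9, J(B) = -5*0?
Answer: -138872561275/787 ≈ -1.7646e+8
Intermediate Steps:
J(B) = 0
k = 0 (k = (0*5)*9 = 0*9 = 0)
(20650 + k)*(22630/(-3148) - 8538) = (20650 + 0)*(22630/(-3148) - 8538) = 20650*(22630*(-1/3148) - 8538) = 20650*(-11315/1574 - 8538) = 20650*(-13450127/1574) = -138872561275/787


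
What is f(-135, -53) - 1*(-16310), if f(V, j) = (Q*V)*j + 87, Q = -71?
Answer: -491608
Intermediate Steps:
f(V, j) = 87 - 71*V*j (f(V, j) = (-71*V)*j + 87 = -71*V*j + 87 = 87 - 71*V*j)
f(-135, -53) - 1*(-16310) = (87 - 71*(-135)*(-53)) - 1*(-16310) = (87 - 508005) + 16310 = -507918 + 16310 = -491608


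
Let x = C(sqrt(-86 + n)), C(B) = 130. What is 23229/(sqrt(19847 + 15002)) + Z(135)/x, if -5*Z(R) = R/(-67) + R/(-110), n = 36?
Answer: 4779/958100 + 23229*sqrt(34849)/34849 ≈ 124.44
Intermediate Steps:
Z(R) = 177*R/36850 (Z(R) = -(R/(-67) + R/(-110))/5 = -(R*(-1/67) + R*(-1/110))/5 = -(-R/67 - R/110)/5 = -(-177)*R/36850 = 177*R/36850)
x = 130
23229/(sqrt(19847 + 15002)) + Z(135)/x = 23229/(sqrt(19847 + 15002)) + ((177/36850)*135)/130 = 23229/(sqrt(34849)) + (4779/7370)*(1/130) = 23229*(sqrt(34849)/34849) + 4779/958100 = 23229*sqrt(34849)/34849 + 4779/958100 = 4779/958100 + 23229*sqrt(34849)/34849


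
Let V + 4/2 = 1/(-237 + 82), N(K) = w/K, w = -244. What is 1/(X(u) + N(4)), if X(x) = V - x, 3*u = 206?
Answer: -465/61228 ≈ -0.0075946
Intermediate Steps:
u = 206/3 (u = (1/3)*206 = 206/3 ≈ 68.667)
N(K) = -244/K
V = -311/155 (V = -2 + 1/(-237 + 82) = -2 + 1/(-155) = -2 - 1/155 = -311/155 ≈ -2.0065)
X(x) = -311/155 - x
1/(X(u) + N(4)) = 1/((-311/155 - 1*206/3) - 244/4) = 1/((-311/155 - 206/3) - 244*1/4) = 1/(-32863/465 - 61) = 1/(-61228/465) = -465/61228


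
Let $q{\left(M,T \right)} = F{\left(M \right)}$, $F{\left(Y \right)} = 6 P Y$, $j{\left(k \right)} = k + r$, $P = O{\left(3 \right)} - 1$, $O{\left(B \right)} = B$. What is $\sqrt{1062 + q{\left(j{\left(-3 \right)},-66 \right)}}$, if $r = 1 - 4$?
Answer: $3 \sqrt{110} \approx 31.464$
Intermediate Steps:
$r = -3$
$P = 2$ ($P = 3 - 1 = 2$)
$j{\left(k \right)} = -3 + k$ ($j{\left(k \right)} = k - 3 = -3 + k$)
$F{\left(Y \right)} = 12 Y$ ($F{\left(Y \right)} = 6 \cdot 2 Y = 12 Y$)
$q{\left(M,T \right)} = 12 M$
$\sqrt{1062 + q{\left(j{\left(-3 \right)},-66 \right)}} = \sqrt{1062 + 12 \left(-3 - 3\right)} = \sqrt{1062 + 12 \left(-6\right)} = \sqrt{1062 - 72} = \sqrt{990} = 3 \sqrt{110}$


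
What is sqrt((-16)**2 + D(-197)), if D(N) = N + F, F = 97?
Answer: 2*sqrt(39) ≈ 12.490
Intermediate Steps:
D(N) = 97 + N (D(N) = N + 97 = 97 + N)
sqrt((-16)**2 + D(-197)) = sqrt((-16)**2 + (97 - 197)) = sqrt(256 - 100) = sqrt(156) = 2*sqrt(39)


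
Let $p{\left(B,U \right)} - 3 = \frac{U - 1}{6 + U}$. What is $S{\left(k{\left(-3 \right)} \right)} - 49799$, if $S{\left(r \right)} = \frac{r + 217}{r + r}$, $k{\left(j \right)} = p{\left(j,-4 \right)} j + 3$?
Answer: $- \frac{298357}{6} \approx -49726.0$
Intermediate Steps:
$p{\left(B,U \right)} = 3 + \frac{-1 + U}{6 + U}$ ($p{\left(B,U \right)} = 3 + \frac{U - 1}{6 + U} = 3 + \frac{-1 + U}{6 + U}$)
$k{\left(j \right)} = 3 + \frac{j}{2}$ ($k{\left(j \right)} = \frac{17 + 4 \left(-4\right)}{6 - 4} j + 3 = \frac{17 - 16}{2} j + 3 = \frac{1}{2} \cdot 1 j + 3 = \frac{j}{2} + 3 = 3 + \frac{j}{2}$)
$S{\left(r \right)} = \frac{217 + r}{2 r}$
$S{\left(k{\left(-3 \right)} \right)} - 49799 = \frac{217 + \left(3 + \frac{1}{2} \left(-3\right)\right)}{2 \left(3 + \frac{1}{2} \left(-3\right)\right)} - 49799 = \frac{217 + \left(3 - \frac{3}{2}\right)}{2 \left(3 - \frac{3}{2}\right)} - 49799 = \frac{217 + \frac{3}{2}}{2 \cdot \frac{3}{2}} - 49799 = \frac{1}{2} \cdot \frac{2}{3} \cdot \frac{437}{2} - 49799 = \frac{437}{6} - 49799 = - \frac{298357}{6}$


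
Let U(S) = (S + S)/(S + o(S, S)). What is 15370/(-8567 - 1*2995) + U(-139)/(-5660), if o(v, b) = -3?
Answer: -3089097659/2323152660 ≈ -1.3297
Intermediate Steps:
U(S) = 2*S/(-3 + S) (U(S) = (S + S)/(S - 3) = (2*S)/(-3 + S) = 2*S/(-3 + S))
15370/(-8567 - 1*2995) + U(-139)/(-5660) = 15370/(-8567 - 1*2995) + (2*(-139)/(-3 - 139))/(-5660) = 15370/(-8567 - 2995) + (2*(-139)/(-142))*(-1/5660) = 15370/(-11562) + (2*(-139)*(-1/142))*(-1/5660) = 15370*(-1/11562) + (139/71)*(-1/5660) = -7685/5781 - 139/401860 = -3089097659/2323152660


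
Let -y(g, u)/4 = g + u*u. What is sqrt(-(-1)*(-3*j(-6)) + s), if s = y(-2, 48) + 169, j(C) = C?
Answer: I*sqrt(9021) ≈ 94.979*I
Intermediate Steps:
y(g, u) = -4*g - 4*u**2 (y(g, u) = -4*(g + u*u) = -4*(g + u**2) = -4*g - 4*u**2)
s = -9039 (s = (-4*(-2) - 4*48**2) + 169 = (8 - 4*2304) + 169 = (8 - 9216) + 169 = -9208 + 169 = -9039)
sqrt(-(-1)*(-3*j(-6)) + s) = sqrt(-(-1)*(-3*(-6)) - 9039) = sqrt(-(-1)*18 - 9039) = sqrt(-1*(-18) - 9039) = sqrt(18 - 9039) = sqrt(-9021) = I*sqrt(9021)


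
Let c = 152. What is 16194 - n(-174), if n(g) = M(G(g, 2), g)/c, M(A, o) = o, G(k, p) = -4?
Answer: 1230831/76 ≈ 16195.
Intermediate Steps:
n(g) = g/152
16194 - n(-174) = 16194 - (-174)/152 = 16194 - 1*(-87/76) = 16194 + 87/76 = 1230831/76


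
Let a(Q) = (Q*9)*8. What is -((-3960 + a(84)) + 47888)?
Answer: -49976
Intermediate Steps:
a(Q) = 72*Q (a(Q) = (9*Q)*8 = 72*Q)
-((-3960 + a(84)) + 47888) = -((-3960 + 72*84) + 47888) = -((-3960 + 6048) + 47888) = -(2088 + 47888) = -1*49976 = -49976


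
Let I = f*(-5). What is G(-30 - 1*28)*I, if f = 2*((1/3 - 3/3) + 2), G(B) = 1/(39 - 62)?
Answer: 40/69 ≈ 0.57971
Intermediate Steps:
G(B) = -1/23 (G(B) = 1/(-23) = -1/23)
f = 8/3 (f = 2*((1*(⅓) - 3*⅓) + 2) = 2*((⅓ - 1) + 2) = 2*(-⅔ + 2) = 2*(4/3) = 8/3 ≈ 2.6667)
I = -40/3 (I = (8/3)*(-5) = -40/3 ≈ -13.333)
G(-30 - 1*28)*I = -1/23*(-40/3) = 40/69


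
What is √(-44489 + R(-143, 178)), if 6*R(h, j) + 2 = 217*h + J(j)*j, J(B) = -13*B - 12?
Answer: I*√4271970/6 ≈ 344.48*I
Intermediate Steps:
J(B) = -12 - 13*B
R(h, j) = -⅓ + 217*h/6 + j*(-12 - 13*j)/6 (R(h, j) = -⅓ + (217*h + (-12 - 13*j)*j)/6 = -⅓ + (217*h + j*(-12 - 13*j))/6 = -⅓ + (217*h/6 + j*(-12 - 13*j)/6) = -⅓ + 217*h/6 + j*(-12 - 13*j)/6)
√(-44489 + R(-143, 178)) = √(-44489 + (-⅓ + (217/6)*(-143) - ⅙*178*(12 + 13*178))) = √(-44489 + (-⅓ - 31031/6 - ⅙*178*(12 + 2314))) = √(-44489 + (-⅓ - 31031/6 - ⅙*178*2326)) = √(-44489 + (-⅓ - 31031/6 - 207014/3)) = √(-44489 - 445061/6) = √(-711995/6) = I*√4271970/6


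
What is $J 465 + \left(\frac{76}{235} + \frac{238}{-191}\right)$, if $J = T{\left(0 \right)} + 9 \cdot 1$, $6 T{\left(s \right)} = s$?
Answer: $\frac{187802311}{44885} \approx 4184.1$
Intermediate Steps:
$T{\left(s \right)} = \frac{s}{6}$
$J = 9$ ($J = \frac{1}{6} \cdot 0 + 9 \cdot 1 = 0 + 9 = 9$)
$J 465 + \left(\frac{76}{235} + \frac{238}{-191}\right) = 9 \cdot 465 + \left(\frac{76}{235} + \frac{238}{-191}\right) = 4185 + \left(76 \cdot \frac{1}{235} + 238 \left(- \frac{1}{191}\right)\right) = 4185 + \left(\frac{76}{235} - \frac{238}{191}\right) = 4185 - \frac{41414}{44885} = \frac{187802311}{44885}$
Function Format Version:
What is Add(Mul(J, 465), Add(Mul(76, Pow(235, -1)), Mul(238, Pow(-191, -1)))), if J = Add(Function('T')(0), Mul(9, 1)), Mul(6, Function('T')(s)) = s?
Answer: Rational(187802311, 44885) ≈ 4184.1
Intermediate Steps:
Function('T')(s) = Mul(Rational(1, 6), s)
J = 9 (J = Add(Mul(Rational(1, 6), 0), Mul(9, 1)) = Add(0, 9) = 9)
Add(Mul(J, 465), Add(Mul(76, Pow(235, -1)), Mul(238, Pow(-191, -1)))) = Add(Mul(9, 465), Add(Mul(76, Pow(235, -1)), Mul(238, Pow(-191, -1)))) = Add(4185, Add(Mul(76, Rational(1, 235)), Mul(238, Rational(-1, 191)))) = Add(4185, Add(Rational(76, 235), Rational(-238, 191))) = Add(4185, Rational(-41414, 44885)) = Rational(187802311, 44885)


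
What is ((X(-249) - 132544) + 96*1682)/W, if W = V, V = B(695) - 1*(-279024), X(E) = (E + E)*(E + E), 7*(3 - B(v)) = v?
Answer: 969262/976247 ≈ 0.99284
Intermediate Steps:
B(v) = 3 - v/7
X(E) = 4*E² (X(E) = (2*E)*(2*E) = 4*E²)
V = 1952494/7 (V = (3 - ⅐*695) - 1*(-279024) = (3 - 695/7) + 279024 = -674/7 + 279024 = 1952494/7 ≈ 2.7893e+5)
W = 1952494/7 ≈ 2.7893e+5
((X(-249) - 132544) + 96*1682)/W = ((4*(-249)² - 132544) + 96*1682)/(1952494/7) = ((4*62001 - 132544) + 161472)*(7/1952494) = ((248004 - 132544) + 161472)*(7/1952494) = (115460 + 161472)*(7/1952494) = 276932*(7/1952494) = 969262/976247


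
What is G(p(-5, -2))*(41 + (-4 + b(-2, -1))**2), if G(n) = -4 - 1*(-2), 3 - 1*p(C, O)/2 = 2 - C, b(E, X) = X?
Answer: -132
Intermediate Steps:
p(C, O) = 2 + 2*C (p(C, O) = 6 - 2*(2 - C) = 6 + (-4 + 2*C) = 2 + 2*C)
G(n) = -2 (G(n) = -4 + 2 = -2)
G(p(-5, -2))*(41 + (-4 + b(-2, -1))**2) = -2*(41 + (-4 - 1)**2) = -2*(41 + (-5)**2) = -2*(41 + 25) = -2*66 = -132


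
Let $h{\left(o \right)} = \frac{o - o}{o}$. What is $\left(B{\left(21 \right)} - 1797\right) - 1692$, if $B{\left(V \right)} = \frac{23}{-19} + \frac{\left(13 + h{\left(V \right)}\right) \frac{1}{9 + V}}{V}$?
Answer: $- \frac{41777573}{11970} \approx -3490.2$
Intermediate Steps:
$h{\left(o \right)} = 0$ ($h{\left(o \right)} = \frac{0}{o} = 0$)
$B{\left(V \right)} = - \frac{23}{19} + \frac{13}{V \left(9 + V\right)}$ ($B{\left(V \right)} = \frac{23}{-19} + \frac{\left(13 + 0\right) \frac{1}{9 + V}}{V} = 23 \left(- \frac{1}{19}\right) + \frac{13 \frac{1}{9 + V}}{V} = - \frac{23}{19} + \frac{13}{V \left(9 + V\right)}$)
$\left(B{\left(21 \right)} - 1797\right) - 1692 = \left(\frac{247 - 4347 - 23 \cdot 21^{2}}{19 \cdot 21 \left(9 + 21\right)} - 1797\right) - 1692 = \left(\frac{1}{19} \cdot \frac{1}{21} \cdot \frac{1}{30} \left(247 - 4347 - 10143\right) - 1797\right) - 1692 = \left(\frac{1}{19} \cdot \frac{1}{21} \cdot \frac{1}{30} \left(-14243\right) - 1797\right) - 1692 = \left(- \frac{14243}{11970} - 1797\right) - 1692 = - \frac{21524333}{11970} - 1692 = - \frac{41777573}{11970}$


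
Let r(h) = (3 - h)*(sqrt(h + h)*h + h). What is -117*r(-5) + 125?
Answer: 4805 + 4680*I*sqrt(10) ≈ 4805.0 + 14799.0*I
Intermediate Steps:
r(h) = (3 - h)*(h + sqrt(2)*h**(3/2)) (r(h) = (3 - h)*(sqrt(2*h)*h + h) = (3 - h)*((sqrt(2)*sqrt(h))*h + h) = (3 - h)*(sqrt(2)*h**(3/2) + h) = (3 - h)*(h + sqrt(2)*h**(3/2)))
-117*r(-5) + 125 = -117*(-1*(-5)**2 + 3*(-5) - sqrt(2)*(-5)**(5/2) + 3*sqrt(2)*(-5)**(3/2)) + 125 = -117*(-1*25 - 15 - sqrt(2)*25*I*sqrt(5) + 3*sqrt(2)*(-5*I*sqrt(5))) + 125 = -117*(-25 - 15 - 25*I*sqrt(10) - 15*I*sqrt(10)) + 125 = -117*(-40 - 40*I*sqrt(10)) + 125 = (4680 + 4680*I*sqrt(10)) + 125 = 4805 + 4680*I*sqrt(10)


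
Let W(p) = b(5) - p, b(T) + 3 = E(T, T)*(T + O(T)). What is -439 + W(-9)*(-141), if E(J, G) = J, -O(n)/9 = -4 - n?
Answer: -61915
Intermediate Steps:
O(n) = 36 + 9*n (O(n) = -9*(-4 - n) = 36 + 9*n)
b(T) = -3 + T*(36 + 10*T) (b(T) = -3 + T*(T + (36 + 9*T)) = -3 + T*(36 + 10*T))
W(p) = 427 - p (W(p) = (-3 + 10*5² + 36*5) - p = (-3 + 10*25 + 180) - p = (-3 + 250 + 180) - p = 427 - p)
-439 + W(-9)*(-141) = -439 + (427 - 1*(-9))*(-141) = -439 + (427 + 9)*(-141) = -439 + 436*(-141) = -439 - 61476 = -61915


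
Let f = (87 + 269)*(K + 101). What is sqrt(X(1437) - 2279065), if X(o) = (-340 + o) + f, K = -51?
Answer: 2*I*sqrt(565042) ≈ 1503.4*I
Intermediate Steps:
f = 17800 (f = (87 + 269)*(-51 + 101) = 356*50 = 17800)
X(o) = 17460 + o (X(o) = (-340 + o) + 17800 = 17460 + o)
sqrt(X(1437) - 2279065) = sqrt((17460 + 1437) - 2279065) = sqrt(18897 - 2279065) = sqrt(-2260168) = 2*I*sqrt(565042)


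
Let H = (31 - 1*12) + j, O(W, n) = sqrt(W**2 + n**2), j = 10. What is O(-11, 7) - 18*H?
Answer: -522 + sqrt(170) ≈ -508.96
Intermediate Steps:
H = 29 (H = (31 - 1*12) + 10 = (31 - 12) + 10 = 19 + 10 = 29)
O(-11, 7) - 18*H = sqrt((-11)**2 + 7**2) - 18*29 = sqrt(121 + 49) - 522 = sqrt(170) - 522 = -522 + sqrt(170)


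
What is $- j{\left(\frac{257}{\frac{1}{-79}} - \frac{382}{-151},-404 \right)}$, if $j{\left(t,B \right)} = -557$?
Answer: $557$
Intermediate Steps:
$- j{\left(\frac{257}{\frac{1}{-79}} - \frac{382}{-151},-404 \right)} = \left(-1\right) \left(-557\right) = 557$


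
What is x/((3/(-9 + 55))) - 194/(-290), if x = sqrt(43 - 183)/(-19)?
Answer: 97/145 - 92*I*sqrt(35)/57 ≈ 0.66897 - 9.5488*I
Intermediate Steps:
x = -2*I*sqrt(35)/19 (x = sqrt(-140)*(-1/19) = (2*I*sqrt(35))*(-1/19) = -2*I*sqrt(35)/19 ≈ -0.62275*I)
x/((3/(-9 + 55))) - 194/(-290) = (-2*I*sqrt(35)/19)/((3/(-9 + 55))) - 194/(-290) = (-2*I*sqrt(35)/19)/((3/46)) - 194*(-1/290) = (-2*I*sqrt(35)/19)/(((1/46)*3)) + 97/145 = (-2*I*sqrt(35)/19)/(3/46) + 97/145 = -2*I*sqrt(35)/19*(46/3) + 97/145 = -92*I*sqrt(35)/57 + 97/145 = 97/145 - 92*I*sqrt(35)/57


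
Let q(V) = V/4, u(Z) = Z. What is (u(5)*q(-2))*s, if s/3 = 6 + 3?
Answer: -135/2 ≈ -67.500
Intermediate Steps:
s = 27 (s = 3*(6 + 3) = 3*9 = 27)
q(V) = V/4 (q(V) = V*(¼) = V/4)
(u(5)*q(-2))*s = (5*((¼)*(-2)))*27 = (5*(-½))*27 = -5/2*27 = -135/2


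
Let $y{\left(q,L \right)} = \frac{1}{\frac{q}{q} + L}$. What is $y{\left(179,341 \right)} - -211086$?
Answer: $\frac{72191413}{342} \approx 2.1109 \cdot 10^{5}$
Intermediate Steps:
$y{\left(q,L \right)} = \frac{1}{1 + L}$
$y{\left(179,341 \right)} - -211086 = \frac{1}{1 + 341} - -211086 = \frac{1}{342} + 211086 = \frac{72191413}{342}$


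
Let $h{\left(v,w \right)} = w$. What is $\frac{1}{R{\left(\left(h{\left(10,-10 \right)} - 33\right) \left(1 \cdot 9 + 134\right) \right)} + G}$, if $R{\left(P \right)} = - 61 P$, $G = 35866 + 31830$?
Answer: $\frac{1}{442785} \approx 2.2584 \cdot 10^{-6}$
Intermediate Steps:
$G = 67696$
$\frac{1}{R{\left(\left(h{\left(10,-10 \right)} - 33\right) \left(1 \cdot 9 + 134\right) \right)} + G} = \frac{1}{- 61 \left(-10 - 33\right) \left(1 \cdot 9 + 134\right) + 67696} = \frac{1}{- 61 \left(- 43 \left(9 + 134\right)\right) + 67696} = \frac{1}{- 61 \left(\left(-43\right) 143\right) + 67696} = \frac{1}{\left(-61\right) \left(-6149\right) + 67696} = \frac{1}{375089 + 67696} = \frac{1}{442785}$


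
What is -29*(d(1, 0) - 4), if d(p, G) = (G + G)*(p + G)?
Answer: 116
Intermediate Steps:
d(p, G) = 2*G*(G + p) (d(p, G) = (2*G)*(G + p) = 2*G*(G + p))
-29*(d(1, 0) - 4) = -29*(2*0*(0 + 1) - 4) = -29*(2*0*1 - 4) = -29*(0 - 4) = -29*(-4) = 116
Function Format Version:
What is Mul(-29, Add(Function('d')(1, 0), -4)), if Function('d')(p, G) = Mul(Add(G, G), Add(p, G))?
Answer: 116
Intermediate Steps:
Function('d')(p, G) = Mul(2, G, Add(G, p)) (Function('d')(p, G) = Mul(Mul(2, G), Add(G, p)) = Mul(2, G, Add(G, p)))
Mul(-29, Add(Function('d')(1, 0), -4)) = Mul(-29, Add(Mul(2, 0, Add(0, 1)), -4)) = Mul(-29, Add(Mul(2, 0, 1), -4)) = Mul(-29, Add(0, -4)) = Mul(-29, -4) = 116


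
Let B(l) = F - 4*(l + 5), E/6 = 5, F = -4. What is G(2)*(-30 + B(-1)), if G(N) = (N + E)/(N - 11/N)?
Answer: 3200/7 ≈ 457.14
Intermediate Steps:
E = 30 (E = 6*5 = 30)
B(l) = -24 - 4*l (B(l) = -4 - 4*(l + 5) = -4 - 4*(5 + l) = -4 - (20 + 4*l) = -4 + (-20 - 4*l) = -24 - 4*l)
G(N) = (30 + N)/(N - 11/N) (G(N) = (N + 30)/(N - 11/N) = (30 + N)/(N - 11/N))
G(2)*(-30 + B(-1)) = (2*(30 + 2)/(-11 + 2²))*(-30 + (-24 - 4*(-1))) = (2*32/(-11 + 4))*(-30 + (-24 + 4)) = (2*32/(-7))*(-30 - 20) = (2*(-⅐)*32)*(-50) = -64/7*(-50) = 3200/7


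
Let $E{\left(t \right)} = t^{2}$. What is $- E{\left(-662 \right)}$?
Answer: $-438244$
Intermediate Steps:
$- E{\left(-662 \right)} = - \left(-662\right)^{2} = \left(-1\right) 438244 = -438244$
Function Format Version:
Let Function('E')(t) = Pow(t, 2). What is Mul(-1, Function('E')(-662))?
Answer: -438244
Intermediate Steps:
Mul(-1, Function('E')(-662)) = Mul(-1, Pow(-662, 2)) = Mul(-1, 438244) = -438244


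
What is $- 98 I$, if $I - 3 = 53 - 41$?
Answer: $-1470$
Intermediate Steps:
$I = 15$ ($I = 3 + \left(53 - 41\right) = 3 + 12 = 15$)
$- 98 I = \left(-98\right) 15 = -1470$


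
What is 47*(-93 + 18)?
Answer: -3525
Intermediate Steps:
47*(-93 + 18) = 47*(-75) = -3525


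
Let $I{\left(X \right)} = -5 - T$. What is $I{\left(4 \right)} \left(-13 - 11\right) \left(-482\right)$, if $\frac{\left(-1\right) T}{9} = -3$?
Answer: $-370176$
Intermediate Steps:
$T = 27$ ($T = \left(-9\right) \left(-3\right) = 27$)
$I{\left(X \right)} = -32$ ($I{\left(X \right)} = -5 - 27 = -32$)
$I{\left(4 \right)} \left(-13 - 11\right) \left(-482\right) = - 32 \left(-13 - 11\right) \left(-482\right) = \left(-32\right) \left(-24\right) \left(-482\right) = 768 \left(-482\right) = -370176$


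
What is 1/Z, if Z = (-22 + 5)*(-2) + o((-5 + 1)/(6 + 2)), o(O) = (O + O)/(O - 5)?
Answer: 11/376 ≈ 0.029255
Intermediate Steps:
o(O) = 2*O/(-5 + O) (o(O) = (2*O)/(-5 + O) = 2*O/(-5 + O))
Z = 376/11 (Z = (-22 + 5)*(-2) + 2*((-5 + 1)/(6 + 2))/(-5 + (-5 + 1)/(6 + 2)) = -17*(-2) + 2*(-4/8)/(-5 - 4/8) = 34 + 2*(-4*⅛)/(-5 - 4*⅛) = 34 + 2*(-½)/(-5 - ½) = 34 + 2*(-½)/(-11/2) = 34 + 2*(-½)*(-2/11) = 34 + 2/11 = 376/11 ≈ 34.182)
1/Z = 1/(376/11) = 11/376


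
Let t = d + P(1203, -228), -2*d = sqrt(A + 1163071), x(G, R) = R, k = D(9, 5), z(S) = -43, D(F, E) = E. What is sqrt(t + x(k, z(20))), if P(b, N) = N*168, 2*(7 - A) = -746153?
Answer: sqrt(-153388 - sqrt(6144618))/2 ≈ 197.4*I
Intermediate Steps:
A = 746167/2 (A = 7 - 1/2*(-746153) = 7 + 746153/2 = 746167/2 ≈ 3.7308e+5)
k = 5
P(b, N) = 168*N
d = -sqrt(6144618)/4 (d = -sqrt(746167/2 + 1163071)/2 = -sqrt(6144618)/4 ≈ -619.71)
t = -38304 - sqrt(6144618)/4 (t = -sqrt(6144618)/4 + 168*(-228) = -sqrt(6144618)/4 - 38304 = -38304 - sqrt(6144618)/4 ≈ -38924.)
sqrt(t + x(k, z(20))) = sqrt((-38304 - sqrt(6144618)/4) - 43) = sqrt(-38347 - sqrt(6144618)/4)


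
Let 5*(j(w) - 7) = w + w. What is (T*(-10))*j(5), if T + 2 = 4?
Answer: -180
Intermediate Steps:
j(w) = 7 + 2*w/5 (j(w) = 7 + (w + w)/5 = 7 + (2*w)/5 = 7 + 2*w/5)
T = 2 (T = -2 + 4 = 2)
(T*(-10))*j(5) = (2*(-10))*(7 + (⅖)*5) = -20*(7 + 2) = -20*9 = -180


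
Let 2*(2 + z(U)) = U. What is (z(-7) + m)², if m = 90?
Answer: 28561/4 ≈ 7140.3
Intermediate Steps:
z(U) = -2 + U/2
(z(-7) + m)² = ((-2 + (½)*(-7)) + 90)² = ((-2 - 7/2) + 90)² = (-11/2 + 90)² = (169/2)² = 28561/4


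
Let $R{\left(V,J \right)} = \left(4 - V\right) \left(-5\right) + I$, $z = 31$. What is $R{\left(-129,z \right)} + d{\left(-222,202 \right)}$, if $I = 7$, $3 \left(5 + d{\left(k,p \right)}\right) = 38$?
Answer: $- \frac{1951}{3} \approx -650.33$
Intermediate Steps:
$d{\left(k,p \right)} = \frac{23}{3}$ ($d{\left(k,p \right)} = -5 + \frac{1}{3} \cdot 38 = -5 + \frac{38}{3} = \frac{23}{3}$)
$R{\left(V,J \right)} = -13 + 5 V$ ($R{\left(V,J \right)} = \left(4 - V\right) \left(-5\right) + 7 = \left(-20 + 5 V\right) + 7 = -13 + 5 V$)
$R{\left(-129,z \right)} + d{\left(-222,202 \right)} = \left(-13 + 5 \left(-129\right)\right) + \frac{23}{3} = \left(-13 - 645\right) + \frac{23}{3} = -658 + \frac{23}{3} = - \frac{1951}{3}$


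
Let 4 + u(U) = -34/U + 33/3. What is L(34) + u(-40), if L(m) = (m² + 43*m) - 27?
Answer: 51977/20 ≈ 2598.9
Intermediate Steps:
u(U) = 7 - 34/U (u(U) = -4 + (-34/U + 33/3) = -4 + (-34/U + 33*(⅓)) = -4 + (-34/U + 11) = -4 + (11 - 34/U) = 7 - 34/U)
L(m) = -27 + m² + 43*m
L(34) + u(-40) = (-27 + 34² + 43*34) + (7 - 34/(-40)) = (-27 + 1156 + 1462) + (7 - 34*(-1/40)) = 2591 + (7 + 17/20) = 2591 + 157/20 = 51977/20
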